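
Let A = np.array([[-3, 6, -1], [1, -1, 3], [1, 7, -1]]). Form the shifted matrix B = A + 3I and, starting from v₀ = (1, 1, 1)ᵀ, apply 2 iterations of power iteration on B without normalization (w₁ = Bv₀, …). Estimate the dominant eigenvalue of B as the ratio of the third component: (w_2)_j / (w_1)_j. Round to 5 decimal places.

6.70000

B = A + 3I has rows (0, 6, -1); (1, 2, 3); (1, 7, 2)
w1 = Bv₀ = (0·1 + 6·1 + (-1)·1; 1·1 + 2·1 + 3·1; 1·1 + 7·1 + 2·1) = (5, 6, 10)
w2 = Bw1 = (0·5 + 6·6 + (-1)·10; 1·5 + 2·6 + 3·10; 1·5 + 7·6 + 2·10) = (26, 47, 67)
Ratio: 67/10 = 6.70000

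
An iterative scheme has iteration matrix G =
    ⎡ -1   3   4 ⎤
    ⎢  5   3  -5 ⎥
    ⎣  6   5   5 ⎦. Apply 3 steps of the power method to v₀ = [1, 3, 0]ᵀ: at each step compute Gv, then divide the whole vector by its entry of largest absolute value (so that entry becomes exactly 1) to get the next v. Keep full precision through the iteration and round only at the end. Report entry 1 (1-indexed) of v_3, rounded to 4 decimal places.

0.4128

Gv0 = (8.00000, 14.00000, 21.00000); divide by 21.00000 → v1 = (0.38095, 0.66667, 1.00000)
Gv1 = (5.61905, -1.09524, 10.61905); divide by 10.61905 → v2 = (0.52915, -0.10314, 1.00000)
Gv2 = (3.16143, -2.66368, 7.65919); divide by 7.65919 → v3 = (0.41276, -0.34778, 1.00000)
Requested entry of v3: 705/1708 = 0.4128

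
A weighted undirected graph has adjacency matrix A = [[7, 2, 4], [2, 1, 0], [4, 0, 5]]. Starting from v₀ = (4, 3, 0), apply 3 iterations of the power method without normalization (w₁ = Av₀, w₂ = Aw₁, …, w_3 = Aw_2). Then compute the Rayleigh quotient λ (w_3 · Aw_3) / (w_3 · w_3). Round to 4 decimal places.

w1 = Av₀ = (7·4 + 2·3 + 4·0; 2·4 + 1·3 + 0·0; 4·4 + 0·3 + 5·0) = (34, 11, 16)
w2 = Aw1 = (7·34 + 2·11 + 4·16; 2·34 + 1·11 + 0·16; 4·34 + 0·11 + 5·16) = (324, 79, 216)
w3 = Aw2 = (3290, 727, 2376)
Aw3 = (33988, 7307, 25040)
w3·Aw3 = 3290·33988 + 727·7307 + 2376·25040 = 176627749; w3·w3 = 3290·3290 + 727·727 + 2376·2376 = 16998005
λ ≈ 176627749/16998005 = 10.3911

λ ≈ 10.3911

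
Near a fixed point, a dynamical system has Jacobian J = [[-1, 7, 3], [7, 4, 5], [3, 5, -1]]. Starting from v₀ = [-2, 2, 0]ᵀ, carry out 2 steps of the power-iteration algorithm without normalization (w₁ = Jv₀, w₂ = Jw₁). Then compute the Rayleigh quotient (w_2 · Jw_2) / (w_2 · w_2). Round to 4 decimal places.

-0.9983

w1 = Jv₀ = ((-1)·(-2) + 7·2 + 3·0; 7·(-2) + 4·2 + 5·0; 3·(-2) + 5·2 + (-1)·0) = (16, -6, 4)
w2 = Jw1 = ((-1)·16 + 7·(-6) + 3·4; 7·16 + 4·(-6) + 5·4; 3·16 + 5·(-6) + (-1)·4) = (-46, 108, 14)
Jw2 = (844, 180, 388)
w2·Jw2 = (-46)·844 + 108·180 + 14·388 = -13952; w2·w2 = (-46)·(-46) + 108·108 + 14·14 = 13976
λ ≈ -13952/13976 = -0.9983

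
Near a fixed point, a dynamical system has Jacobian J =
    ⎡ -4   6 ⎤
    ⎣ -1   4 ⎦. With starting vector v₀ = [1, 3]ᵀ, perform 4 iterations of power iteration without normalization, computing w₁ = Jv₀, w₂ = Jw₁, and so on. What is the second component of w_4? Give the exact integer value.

w1 = Jv₀ = (14, 11)
w2 = Jw1 = (10, 30)
w3 = Jw2 = (140, 110)
w4 = Jw3 = (100, 300)
The requested component of w4 is 300.

300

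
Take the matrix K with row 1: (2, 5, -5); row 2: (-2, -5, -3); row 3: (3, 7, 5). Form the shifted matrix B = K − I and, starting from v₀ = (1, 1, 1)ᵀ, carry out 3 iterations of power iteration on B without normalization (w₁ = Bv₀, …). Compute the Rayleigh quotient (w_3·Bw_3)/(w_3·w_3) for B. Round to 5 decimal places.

B = K − I has rows (1, 5, -5); (-2, -6, -3); (3, 7, 4)
w1 = Bv₀ = (1·1 + 5·1 + (-5)·1; (-2)·1 + (-6)·1 + (-3)·1; 3·1 + 7·1 + 4·1) = (1, -11, 14)
w2 = Bw1 = (1·1 + 5·(-11) + (-5)·14; (-2)·1 + (-6)·(-11) + (-3)·14; 3·1 + 7·(-11) + 4·14) = (-124, 22, -18)
w3 = Bw2 = (76, 170, -290)
Bw3 = (2376, -302, 258)
w3·Bw3 = 54416; w3·w3 = 118776; μ ≈ 54416/118776 = 0.45814

μ ≈ 0.45814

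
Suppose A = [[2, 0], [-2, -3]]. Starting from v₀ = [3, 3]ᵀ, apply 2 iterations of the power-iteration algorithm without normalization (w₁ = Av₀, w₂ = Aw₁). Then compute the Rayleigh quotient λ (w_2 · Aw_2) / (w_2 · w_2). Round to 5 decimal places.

-3.05839

w1 = Av₀ = (2·3 + 0·3; (-2)·3 + (-3)·3) = (6, -15)
w2 = Aw1 = (2·6 + 0·(-15); (-2)·6 + (-3)·(-15)) = (12, 33)
Aw2 = (24, -123)
w2·Aw2 = 12·24 + 33·(-123) = -3771; w2·w2 = 12·12 + 33·33 = 1233
λ ≈ -3771/1233 = -3.05839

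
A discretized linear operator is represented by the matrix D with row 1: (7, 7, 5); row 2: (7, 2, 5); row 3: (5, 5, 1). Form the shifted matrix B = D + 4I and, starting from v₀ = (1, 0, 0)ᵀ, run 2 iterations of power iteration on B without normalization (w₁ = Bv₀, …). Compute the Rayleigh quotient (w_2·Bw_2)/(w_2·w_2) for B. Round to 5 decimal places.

μ ≈ 19.33412

B = D + 4I has rows (11, 7, 5); (7, 6, 5); (5, 5, 5)
w1 = Bv₀ = (11·1 + 7·0 + 5·0; 7·1 + 6·0 + 5·0; 5·1 + 5·0 + 5·0) = (11, 7, 5)
w2 = Bw1 = (11·11 + 7·7 + 5·5; 7·11 + 6·7 + 5·5; 5·11 + 5·7 + 5·5) = (195, 144, 115)
Bw2 = (3728, 2804, 2270)
w2·Bw2 = 1391786; w2·w2 = 71986; μ ≈ 1391786/71986 = 19.33412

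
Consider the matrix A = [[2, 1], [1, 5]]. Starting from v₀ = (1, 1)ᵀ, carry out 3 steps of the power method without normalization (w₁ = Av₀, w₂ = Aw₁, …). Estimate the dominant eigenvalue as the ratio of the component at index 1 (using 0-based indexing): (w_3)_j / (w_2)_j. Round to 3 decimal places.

w1 = Av₀ = (2·1 + 1·1; 1·1 + 5·1) = (3, 6)
w2 = Aw1 = (2·3 + 1·6; 1·3 + 5·6) = (12, 33)
w3 = Aw2 = (57, 177)
Ratio at component: 177 / 33 = 5.364

λ ≈ 5.364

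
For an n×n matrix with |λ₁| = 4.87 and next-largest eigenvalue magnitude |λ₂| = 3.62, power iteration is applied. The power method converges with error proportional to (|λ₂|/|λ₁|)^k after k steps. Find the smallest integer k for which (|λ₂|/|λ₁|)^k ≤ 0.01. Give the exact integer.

16

|λ₂/λ₁| = 3.62/4.87 = 0.74333
Need k ≥ ln(0.01) / ln(0.74333) = -4.6052 / -0.2966 ≈ 15.525
Smallest integer k satisfying the bound: 16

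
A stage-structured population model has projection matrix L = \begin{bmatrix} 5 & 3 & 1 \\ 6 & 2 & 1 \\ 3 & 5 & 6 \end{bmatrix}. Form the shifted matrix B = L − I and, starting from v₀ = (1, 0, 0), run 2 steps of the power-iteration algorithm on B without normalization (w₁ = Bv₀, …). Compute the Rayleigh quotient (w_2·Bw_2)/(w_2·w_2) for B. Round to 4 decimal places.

μ ≈ 9.3781

B = L − I has rows (4, 3, 1); (6, 1, 1); (3, 5, 5)
w1 = Bv₀ = (4·1 + 3·0 + 1·0; 6·1 + 1·0 + 1·0; 3·1 + 5·0 + 5·0) = (4, 6, 3)
w2 = Bw1 = (4·4 + 3·6 + 1·3; 6·4 + 1·6 + 1·3; 3·4 + 5·6 + 5·3) = (37, 33, 57)
Bw2 = (304, 312, 561)
w2·Bw2 = 53521; w2·w2 = 5707; μ ≈ 53521/5707 = 9.3781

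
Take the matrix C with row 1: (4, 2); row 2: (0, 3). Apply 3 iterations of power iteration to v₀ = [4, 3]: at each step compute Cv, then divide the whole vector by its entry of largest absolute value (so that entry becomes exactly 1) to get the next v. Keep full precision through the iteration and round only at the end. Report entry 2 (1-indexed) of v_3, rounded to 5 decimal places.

Cv0 = (22.000000, 9.000000); divide by 22.000000 → v1 = (1.000000, 0.409091)
Cv1 = (4.818182, 1.227273); divide by 4.818182 → v2 = (1.000000, 0.254717)
Cv2 = (4.509434, 0.764151); divide by 4.509434 → v3 = (1.000000, 0.169456)
Requested entry of v3: 81/478 = 0.16946

0.16946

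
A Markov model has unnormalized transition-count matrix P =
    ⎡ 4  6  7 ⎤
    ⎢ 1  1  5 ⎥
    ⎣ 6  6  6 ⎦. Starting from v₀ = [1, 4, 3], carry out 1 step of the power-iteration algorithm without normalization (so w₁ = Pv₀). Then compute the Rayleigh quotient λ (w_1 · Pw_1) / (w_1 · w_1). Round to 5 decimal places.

14.06934

w1 = Pv₀ = (4·1 + 6·4 + 7·3; 1·1 + 1·4 + 5·3; 6·1 + 6·4 + 6·3) = (49, 20, 48)
Pw1 = (652, 309, 702)
w1·Pw1 = 49·652 + 20·309 + 48·702 = 71824; w1·w1 = 49·49 + 20·20 + 48·48 = 5105
λ ≈ 71824/5105 = 14.06934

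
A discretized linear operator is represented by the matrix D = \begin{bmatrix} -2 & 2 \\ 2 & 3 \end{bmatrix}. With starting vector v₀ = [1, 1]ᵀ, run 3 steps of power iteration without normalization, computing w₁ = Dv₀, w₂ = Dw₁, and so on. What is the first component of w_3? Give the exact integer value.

w1 = Dv₀ = ((-2)·1 + 2·1; 2·1 + 3·1) = (0, 5)
w2 = Dw1 = ((-2)·0 + 2·5; 2·0 + 3·5) = (10, 15)
w3 = Dw2 = (10, 65)
The requested component of w3 is 10.

10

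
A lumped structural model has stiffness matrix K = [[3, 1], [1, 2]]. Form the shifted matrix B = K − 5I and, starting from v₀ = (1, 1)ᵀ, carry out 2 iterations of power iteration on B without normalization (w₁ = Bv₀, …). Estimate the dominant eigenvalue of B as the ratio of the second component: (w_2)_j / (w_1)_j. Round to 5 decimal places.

μ ≈ -2.50000

B = K − 5I has rows (-2, 1); (1, -3)
w1 = Bv₀ = ((-2)·1 + 1·1; 1·1 + (-3)·1) = (-1, -2)
w2 = Bw1 = ((-2)·(-1) + 1·(-2); 1·(-1) + (-3)·(-2)) = (0, 5)
Ratio: 5/-2 = -2.50000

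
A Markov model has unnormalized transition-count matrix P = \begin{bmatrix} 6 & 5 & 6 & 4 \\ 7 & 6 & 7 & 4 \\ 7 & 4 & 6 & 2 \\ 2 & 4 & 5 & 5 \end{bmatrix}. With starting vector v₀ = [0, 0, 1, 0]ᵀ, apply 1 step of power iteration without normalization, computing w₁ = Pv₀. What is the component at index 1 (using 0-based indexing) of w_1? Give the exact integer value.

w1 = Pv₀ = (6·0 + 5·0 + 6·1 + 4·0; 7·0 + 6·0 + 7·1 + 4·0; 7·0 + 4·0 + 6·1 + 2·0; 2·0 + 4·0 + 5·1 + 5·0) = (6, 7, 6, 5)
The requested component of w1 is 7.

7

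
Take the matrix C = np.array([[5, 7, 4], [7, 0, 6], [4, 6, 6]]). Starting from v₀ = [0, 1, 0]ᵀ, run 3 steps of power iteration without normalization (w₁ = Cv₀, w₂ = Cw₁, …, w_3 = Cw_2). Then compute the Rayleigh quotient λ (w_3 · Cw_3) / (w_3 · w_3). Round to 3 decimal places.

λ ≈ 14.938

w1 = Cv₀ = (7, 0, 6)
w2 = Cw1 = (59, 85, 64)
w3 = Cw2 = (1146, 797, 1130)
Cw3 = (15829, 14802, 16146)
w3·Cw3 = 1146·15829 + 797·14802 + 1130·16146 = 48182208; w3·w3 = 1146·1146 + 797·797 + 1130·1130 = 3225425
λ ≈ 48182208/3225425 = 14.938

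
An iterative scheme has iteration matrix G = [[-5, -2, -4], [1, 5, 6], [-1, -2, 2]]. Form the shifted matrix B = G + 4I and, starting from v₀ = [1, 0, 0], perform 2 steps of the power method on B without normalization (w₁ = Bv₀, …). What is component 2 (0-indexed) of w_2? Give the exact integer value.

B = G + 4I has rows (-1, -2, -4); (1, 9, 6); (-1, -2, 6)
w1 = Bv₀ = ((-1)·1 + (-2)·0 + (-4)·0; 1·1 + 9·0 + 6·0; (-1)·1 + (-2)·0 + 6·0) = (-1, 1, -1)
w2 = Bw1 = ((-1)·(-1) + (-2)·1 + (-4)·(-1); 1·(-1) + 9·1 + 6·(-1); (-1)·(-1) + (-2)·1 + 6·(-1)) = (3, 2, -7)
Requested component of w2: -7

-7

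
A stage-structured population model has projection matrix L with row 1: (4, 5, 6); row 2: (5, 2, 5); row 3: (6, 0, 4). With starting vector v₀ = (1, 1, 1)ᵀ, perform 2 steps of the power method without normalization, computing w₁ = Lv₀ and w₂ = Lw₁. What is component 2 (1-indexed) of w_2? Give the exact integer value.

w1 = Lv₀ = (4·1 + 5·1 + 6·1; 5·1 + 2·1 + 5·1; 6·1 + 0·1 + 4·1) = (15, 12, 10)
w2 = Lw1 = (4·15 + 5·12 + 6·10; 5·15 + 2·12 + 5·10; 6·15 + 0·12 + 4·10) = (180, 149, 130)
The requested component of w2 is 149.

149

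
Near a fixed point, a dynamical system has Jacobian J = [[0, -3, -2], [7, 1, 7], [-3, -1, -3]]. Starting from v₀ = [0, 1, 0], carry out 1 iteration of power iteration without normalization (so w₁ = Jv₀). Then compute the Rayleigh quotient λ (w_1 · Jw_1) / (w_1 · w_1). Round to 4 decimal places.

λ ≈ -3.1818

w1 = Jv₀ = (-3, 1, -1)
Jw1 = (-1, -27, 11)
w1·Jw1 = (-3)·(-1) + 1·(-27) + (-1)·11 = -35; w1·w1 = (-3)·(-3) + 1·1 + (-1)·(-1) = 11
λ ≈ -35/11 = -3.1818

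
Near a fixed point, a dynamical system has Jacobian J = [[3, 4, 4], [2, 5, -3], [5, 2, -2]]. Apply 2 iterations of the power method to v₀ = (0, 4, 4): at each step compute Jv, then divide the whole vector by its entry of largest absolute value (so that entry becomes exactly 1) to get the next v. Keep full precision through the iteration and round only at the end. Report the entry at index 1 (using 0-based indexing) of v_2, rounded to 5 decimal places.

Jv0 = (32.000000, 8.000000, 0.000000); divide by 32.000000 → v1 = (1.000000, 0.250000, 0.000000)
Jv1 = (4.000000, 3.250000, 5.500000); divide by 5.500000 → v2 = (0.727273, 0.590909, 1.000000)
Requested entry of v2: 104/176 = 0.59091

0.59091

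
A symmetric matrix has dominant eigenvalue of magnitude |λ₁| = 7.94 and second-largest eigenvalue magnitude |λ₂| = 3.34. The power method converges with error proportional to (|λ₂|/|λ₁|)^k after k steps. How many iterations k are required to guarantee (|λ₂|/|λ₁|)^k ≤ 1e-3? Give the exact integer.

8

|λ₂/λ₁| = 3.34/7.94 = 0.42065
Need k ≥ ln(1e-3) / ln(0.42065) = -6.9078 / -0.8659 ≈ 7.977
Smallest integer k satisfying the bound: 8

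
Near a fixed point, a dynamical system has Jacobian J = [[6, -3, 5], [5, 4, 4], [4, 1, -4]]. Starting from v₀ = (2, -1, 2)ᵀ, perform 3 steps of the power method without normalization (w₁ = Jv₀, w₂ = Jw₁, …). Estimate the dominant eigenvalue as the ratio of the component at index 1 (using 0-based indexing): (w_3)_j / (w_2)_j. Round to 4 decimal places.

λ ≈ 9.5763

w1 = Jv₀ = (6·2 + (-3)·(-1) + 5·2; 5·2 + 4·(-1) + 4·2; 4·2 + 1·(-1) + (-4)·2) = (25, 14, -1)
w2 = Jw1 = (6·25 + (-3)·14 + 5·(-1); 5·25 + 4·14 + 4·(-1); 4·25 + 1·14 + (-4)·(-1)) = (103, 177, 118)
w3 = Jw2 = (677, 1695, 117)
Ratio at component: 1695 / 177 = 9.5763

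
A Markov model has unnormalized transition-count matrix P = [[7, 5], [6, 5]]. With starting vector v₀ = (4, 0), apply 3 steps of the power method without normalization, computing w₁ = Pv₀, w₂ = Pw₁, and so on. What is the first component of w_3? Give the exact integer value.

3652

w1 = Pv₀ = (28, 24)
w2 = Pw1 = (316, 288)
w3 = Pw2 = (3652, 3336)
The requested component of w3 is 3652.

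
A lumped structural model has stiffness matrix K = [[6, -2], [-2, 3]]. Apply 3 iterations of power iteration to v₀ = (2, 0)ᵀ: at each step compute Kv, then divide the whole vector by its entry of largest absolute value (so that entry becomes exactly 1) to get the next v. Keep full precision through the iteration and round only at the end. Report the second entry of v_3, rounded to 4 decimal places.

-0.4855

Kv0 = (12.00000, -4.00000); divide by 12.00000 → v1 = (1.00000, -0.33333)
Kv1 = (6.66667, -3.00000); divide by 6.66667 → v2 = (1.00000, -0.45000)
Kv2 = (6.90000, -3.35000); divide by 6.90000 → v3 = (1.00000, -0.48551)
Requested entry of v3: -268/552 = -0.4855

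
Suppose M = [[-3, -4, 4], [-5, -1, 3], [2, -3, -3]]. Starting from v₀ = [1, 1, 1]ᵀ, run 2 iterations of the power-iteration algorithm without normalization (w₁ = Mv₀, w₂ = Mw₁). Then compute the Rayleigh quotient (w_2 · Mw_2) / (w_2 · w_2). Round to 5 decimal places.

-2.11888

w1 = Mv₀ = (-3, -3, -4)
w2 = Mw1 = (5, 6, 15)
Mw2 = (21, 14, -53)
w2·Mw2 = 5·21 + 6·14 + 15·(-53) = -606; w2·w2 = 5·5 + 6·6 + 15·15 = 286
λ ≈ -606/286 = -2.11888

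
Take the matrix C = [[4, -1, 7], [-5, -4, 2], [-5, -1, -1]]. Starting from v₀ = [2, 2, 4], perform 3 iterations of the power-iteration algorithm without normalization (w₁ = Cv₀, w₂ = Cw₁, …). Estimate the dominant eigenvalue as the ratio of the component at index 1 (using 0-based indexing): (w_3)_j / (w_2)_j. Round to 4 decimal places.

λ ≈ -1.1728

w1 = Cv₀ = (34, -10, -16)
w2 = Cw1 = (34, -162, -144)
w3 = Cw2 = (-710, 190, 136)
Ratio at component: 190 / -162 = -1.1728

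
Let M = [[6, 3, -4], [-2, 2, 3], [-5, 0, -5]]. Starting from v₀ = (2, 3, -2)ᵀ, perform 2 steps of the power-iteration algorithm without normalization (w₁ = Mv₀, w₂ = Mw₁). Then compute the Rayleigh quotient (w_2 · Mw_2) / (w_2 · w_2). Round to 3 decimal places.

w1 = Mv₀ = (6·2 + 3·3 + (-4)·(-2); (-2)·2 + 2·3 + 3·(-2); (-5)·2 + 0·3 + (-5)·(-2)) = (29, -4, 0)
w2 = Mw1 = (6·29 + 3·(-4) + (-4)·0; (-2)·29 + 2·(-4) + 3·0; (-5)·29 + 0·(-4) + (-5)·0) = (162, -66, -145)
Mw2 = (1354, -891, -85)
w2·Mw2 = 162·1354 + (-66)·(-891) + (-145)·(-85) = 290479; w2·w2 = 162·162 + (-66)·(-66) + (-145)·(-145) = 51625
λ ≈ 290479/51625 = 5.627

5.627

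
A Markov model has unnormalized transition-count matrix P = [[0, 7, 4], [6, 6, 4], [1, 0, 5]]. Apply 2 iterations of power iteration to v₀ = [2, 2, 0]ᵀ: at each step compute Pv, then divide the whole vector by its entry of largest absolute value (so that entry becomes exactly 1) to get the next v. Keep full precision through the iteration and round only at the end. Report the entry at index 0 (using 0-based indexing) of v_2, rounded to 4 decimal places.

Pv0 = (14.00000, 24.00000, 2.00000); divide by 24.00000 → v1 = (0.58333, 1.00000, 0.08333)
Pv1 = (7.33333, 9.83333, 1.00000); divide by 9.83333 → v2 = (0.74576, 1.00000, 0.10169)
Requested entry of v2: 176/236 = 0.7458

0.7458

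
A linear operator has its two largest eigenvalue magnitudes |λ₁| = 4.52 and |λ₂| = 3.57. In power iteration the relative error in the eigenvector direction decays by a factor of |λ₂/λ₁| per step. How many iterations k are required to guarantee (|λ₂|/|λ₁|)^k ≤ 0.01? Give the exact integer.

20

|λ₂/λ₁| = 3.57/4.52 = 0.78982
Need k ≥ ln(0.01) / ln(0.78982) = -4.6052 / -0.2359 ≈ 19.518
Smallest integer k satisfying the bound: 20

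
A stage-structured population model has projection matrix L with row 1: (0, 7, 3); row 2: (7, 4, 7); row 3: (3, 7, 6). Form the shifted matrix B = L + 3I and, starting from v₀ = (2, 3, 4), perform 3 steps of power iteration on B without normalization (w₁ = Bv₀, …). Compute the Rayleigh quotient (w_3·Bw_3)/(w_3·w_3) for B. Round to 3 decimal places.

B = L + 3I has rows (3, 7, 3); (7, 7, 7); (3, 7, 9)
w1 = Bv₀ = (3·2 + 7·3 + 3·4; 7·2 + 7·3 + 7·4; 3·2 + 7·3 + 9·4) = (39, 63, 63)
w2 = Bw1 = (3·39 + 7·63 + 3·63; 7·39 + 7·63 + 7·63; 3·39 + 7·63 + 9·63) = (747, 1155, 1125)
w3 = Bw2 = (13701, 21189, 20451)
Bw3 = (250779, 387387, 373485)
w3·Bw3 = 19282407957; w3·w3 = 1054934523; μ ≈ 19282407957/1054934523 = 18.278

18.278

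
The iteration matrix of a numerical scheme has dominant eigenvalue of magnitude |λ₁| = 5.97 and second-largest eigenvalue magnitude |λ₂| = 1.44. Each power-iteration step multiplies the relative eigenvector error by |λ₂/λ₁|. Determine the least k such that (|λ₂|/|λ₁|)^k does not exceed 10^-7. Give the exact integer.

12

|λ₂/λ₁| = 1.44/5.97 = 0.24121
Need k ≥ ln(10^-7) / ln(0.24121) = -16.1181 / -1.4221 ≈ 11.334
Smallest integer k satisfying the bound: 12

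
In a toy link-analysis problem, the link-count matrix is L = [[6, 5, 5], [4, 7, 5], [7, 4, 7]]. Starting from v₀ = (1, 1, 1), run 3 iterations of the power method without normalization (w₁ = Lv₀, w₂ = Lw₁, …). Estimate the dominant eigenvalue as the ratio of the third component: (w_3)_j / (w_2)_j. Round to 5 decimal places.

λ ≈ 16.68874

w1 = Lv₀ = (6·1 + 5·1 + 5·1; 4·1 + 7·1 + 5·1; 7·1 + 4·1 + 7·1) = (16, 16, 18)
w2 = Lw1 = (6·16 + 5·16 + 5·18; 4·16 + 7·16 + 5·18; 7·16 + 4·16 + 7·18) = (266, 266, 302)
w3 = Lw2 = (4436, 4436, 5040)
Ratio at component: 5040 / 302 = 16.68874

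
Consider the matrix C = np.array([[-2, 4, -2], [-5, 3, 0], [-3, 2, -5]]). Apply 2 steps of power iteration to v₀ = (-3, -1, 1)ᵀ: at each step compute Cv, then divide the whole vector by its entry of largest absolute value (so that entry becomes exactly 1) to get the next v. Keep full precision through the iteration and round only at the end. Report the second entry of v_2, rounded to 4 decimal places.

Cv0 = (0.00000, 12.00000, 2.00000); divide by 12.00000 → v1 = (0.00000, 1.00000, 0.16667)
Cv1 = (3.66667, 3.00000, 1.16667); divide by 3.66667 → v2 = (1.00000, 0.81818, 0.31818)
Requested entry of v2: 36/44 = 0.8182

0.8182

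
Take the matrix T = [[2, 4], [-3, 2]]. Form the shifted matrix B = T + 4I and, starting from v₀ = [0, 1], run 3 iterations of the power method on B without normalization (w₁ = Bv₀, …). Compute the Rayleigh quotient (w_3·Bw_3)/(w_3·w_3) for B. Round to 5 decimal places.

6.00000

B = T + 4I has rows (6, 4); (-3, 6)
w1 = Bv₀ = (4, 6)
w2 = Bw1 = (48, 24)
w3 = Bw2 = (384, 0)
Bw3 = (2304, -1152)
w3·Bw3 = 884736; w3·w3 = 147456; μ ≈ 884736/147456 = 6.00000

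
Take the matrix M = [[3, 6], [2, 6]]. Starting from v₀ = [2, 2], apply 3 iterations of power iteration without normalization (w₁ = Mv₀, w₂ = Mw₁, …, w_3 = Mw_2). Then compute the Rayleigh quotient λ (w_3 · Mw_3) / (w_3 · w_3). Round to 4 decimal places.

w1 = Mv₀ = (18, 16)
w2 = Mw1 = (150, 132)
w3 = Mw2 = (1242, 1092)
Mw3 = (10278, 9036)
w3·Mw3 = 1242·10278 + 1092·9036 = 22632588; w3·w3 = 1242·1242 + 1092·1092 = 2735028
λ ≈ 22632588/2735028 = 8.2751

8.2751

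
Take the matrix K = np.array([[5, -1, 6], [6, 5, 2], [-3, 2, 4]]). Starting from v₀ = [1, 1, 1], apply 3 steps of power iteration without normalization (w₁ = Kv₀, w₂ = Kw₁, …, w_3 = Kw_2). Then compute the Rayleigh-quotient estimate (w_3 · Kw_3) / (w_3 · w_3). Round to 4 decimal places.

6.4544

w1 = Kv₀ = (10, 13, 3)
w2 = Kw1 = (55, 131, 8)
w3 = Kw2 = (192, 1001, 129)
Kw3 = (733, 6415, 1942)
w3·Kw3 = 192·733 + 1001·6415 + 129·1942 = 6812669; w3·w3 = 192·192 + 1001·1001 + 129·129 = 1055506
λ ≈ 6812669/1055506 = 6.4544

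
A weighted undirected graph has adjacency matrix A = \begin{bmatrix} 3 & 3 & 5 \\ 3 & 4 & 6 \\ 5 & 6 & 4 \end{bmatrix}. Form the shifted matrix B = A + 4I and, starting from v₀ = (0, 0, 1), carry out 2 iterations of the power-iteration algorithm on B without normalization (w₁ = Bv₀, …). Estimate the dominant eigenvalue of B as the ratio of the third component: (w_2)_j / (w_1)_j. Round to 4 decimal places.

B = A + 4I has rows (7, 3, 5); (3, 8, 6); (5, 6, 8)
w1 = Bv₀ = (7·0 + 3·0 + 5·1; 3·0 + 8·0 + 6·1; 5·0 + 6·0 + 8·1) = (5, 6, 8)
w2 = Bw1 = (7·5 + 3·6 + 5·8; 3·5 + 8·6 + 6·8; 5·5 + 6·6 + 8·8) = (93, 111, 125)
Ratio: 125/8 = 15.6250

μ ≈ 15.6250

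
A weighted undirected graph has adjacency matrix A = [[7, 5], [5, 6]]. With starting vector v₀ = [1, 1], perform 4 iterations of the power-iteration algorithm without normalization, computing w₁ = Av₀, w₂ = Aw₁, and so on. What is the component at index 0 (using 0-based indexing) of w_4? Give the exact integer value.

w1 = Av₀ = (7·1 + 5·1; 5·1 + 6·1) = (12, 11)
w2 = Aw1 = (7·12 + 5·11; 5·12 + 6·11) = (139, 126)
w3 = Aw2 = (1603, 1451)
w4 = Aw3 = (18476, 16721)
The requested component of w4 is 18476.

18476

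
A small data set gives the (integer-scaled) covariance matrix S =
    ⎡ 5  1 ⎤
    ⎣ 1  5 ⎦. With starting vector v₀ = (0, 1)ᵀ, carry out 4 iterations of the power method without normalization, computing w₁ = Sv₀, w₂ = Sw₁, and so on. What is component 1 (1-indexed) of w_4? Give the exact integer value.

w1 = Sv₀ = (5·0 + 1·1; 1·0 + 5·1) = (1, 5)
w2 = Sw1 = (5·1 + 1·5; 1·1 + 5·5) = (10, 26)
w3 = Sw2 = (76, 140)
w4 = Sw3 = (520, 776)
The requested component of w4 is 520.

520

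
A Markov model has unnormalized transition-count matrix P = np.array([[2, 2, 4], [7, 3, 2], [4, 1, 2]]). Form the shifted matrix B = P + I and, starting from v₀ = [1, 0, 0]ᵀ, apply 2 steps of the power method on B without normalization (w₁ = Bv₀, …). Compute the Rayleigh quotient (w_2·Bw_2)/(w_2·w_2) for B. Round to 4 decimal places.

B = P + I has rows (3, 2, 4); (7, 4, 2); (4, 1, 3)
w1 = Bv₀ = (3·1 + 2·0 + 4·0; 7·1 + 4·0 + 2·0; 4·1 + 1·0 + 3·0) = (3, 7, 4)
w2 = Bw1 = (3·3 + 2·7 + 4·4; 7·3 + 4·7 + 2·4; 4·3 + 1·7 + 3·4) = (39, 57, 31)
Bw2 = (355, 563, 306)
w2·Bw2 = 55422; w2·w2 = 5731; μ ≈ 55422/5731 = 9.6706

9.6706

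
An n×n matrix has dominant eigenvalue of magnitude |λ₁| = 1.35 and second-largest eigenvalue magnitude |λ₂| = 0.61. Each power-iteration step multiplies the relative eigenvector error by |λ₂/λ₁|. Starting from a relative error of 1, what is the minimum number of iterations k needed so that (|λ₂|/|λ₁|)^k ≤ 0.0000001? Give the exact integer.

|λ₂/λ₁| = 0.61/1.35 = 0.45185
Need k ≥ ln(0.0000001) / ln(0.45185) = -16.1181 / -0.7944 ≈ 20.290
Smallest integer k satisfying the bound: 21

21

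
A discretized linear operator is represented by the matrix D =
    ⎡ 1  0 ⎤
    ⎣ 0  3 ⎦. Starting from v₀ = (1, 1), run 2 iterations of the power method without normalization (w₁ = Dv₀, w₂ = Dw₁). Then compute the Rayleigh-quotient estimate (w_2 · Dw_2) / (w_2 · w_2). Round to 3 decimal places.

w1 = Dv₀ = (1·1 + 0·1; 0·1 + 3·1) = (1, 3)
w2 = Dw1 = (1·1 + 0·3; 0·1 + 3·3) = (1, 9)
Dw2 = (1, 27)
w2·Dw2 = 1·1 + 9·27 = 244; w2·w2 = 1·1 + 9·9 = 82
λ ≈ 244/82 = 2.976

λ ≈ 2.976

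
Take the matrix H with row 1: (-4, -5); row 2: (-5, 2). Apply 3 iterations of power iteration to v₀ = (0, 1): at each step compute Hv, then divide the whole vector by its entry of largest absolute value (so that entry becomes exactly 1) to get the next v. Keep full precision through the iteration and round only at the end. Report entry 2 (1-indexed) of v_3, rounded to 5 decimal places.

Hv0 = (-5.000000, 2.000000); divide by -5.000000 → v1 = (1.000000, -0.400000)
Hv1 = (-2.000000, -5.800000); divide by -5.800000 → v2 = (0.344828, 1.000000)
Hv2 = (-6.379310, 0.275862); divide by -6.379310 → v3 = (1.000000, -0.043243)
Requested entry of v3: 8/-185 = -0.04324

-0.04324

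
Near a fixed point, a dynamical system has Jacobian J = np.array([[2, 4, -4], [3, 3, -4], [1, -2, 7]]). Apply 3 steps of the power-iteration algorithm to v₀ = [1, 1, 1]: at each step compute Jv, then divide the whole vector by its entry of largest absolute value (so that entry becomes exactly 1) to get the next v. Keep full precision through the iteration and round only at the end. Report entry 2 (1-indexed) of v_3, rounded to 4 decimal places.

Jv0 = (2.00000, 2.00000, 6.00000); divide by 6.00000 → v1 = (0.33333, 0.33333, 1.00000)
Jv1 = (-2.00000, -2.00000, 6.66667); divide by 6.66667 → v2 = (-0.30000, -0.30000, 1.00000)
Jv2 = (-5.80000, -5.80000, 7.30000); divide by 7.30000 → v3 = (-0.79452, -0.79452, 1.00000)
Requested entry of v3: -232/292 = -0.7945

-0.7945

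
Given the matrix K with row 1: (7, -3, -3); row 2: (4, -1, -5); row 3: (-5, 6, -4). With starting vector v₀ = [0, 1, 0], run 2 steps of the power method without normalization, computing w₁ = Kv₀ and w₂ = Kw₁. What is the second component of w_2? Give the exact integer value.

w1 = Kv₀ = (7·0 + (-3)·1 + (-3)·0; 4·0 + (-1)·1 + (-5)·0; (-5)·0 + 6·1 + (-4)·0) = (-3, -1, 6)
w2 = Kw1 = (7·(-3) + (-3)·(-1) + (-3)·6; 4·(-3) + (-1)·(-1) + (-5)·6; (-5)·(-3) + 6·(-1) + (-4)·6) = (-36, -41, -15)
The requested component of w2 is -41.

-41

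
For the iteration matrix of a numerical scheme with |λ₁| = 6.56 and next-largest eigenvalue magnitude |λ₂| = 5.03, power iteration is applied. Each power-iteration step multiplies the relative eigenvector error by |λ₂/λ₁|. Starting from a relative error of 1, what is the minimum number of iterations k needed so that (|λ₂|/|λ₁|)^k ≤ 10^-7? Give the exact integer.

|λ₂/λ₁| = 5.03/6.56 = 0.76677
Need k ≥ ln(10^-7) / ln(0.76677) = -16.1181 / -0.2656 ≈ 60.692
Smallest integer k satisfying the bound: 61

61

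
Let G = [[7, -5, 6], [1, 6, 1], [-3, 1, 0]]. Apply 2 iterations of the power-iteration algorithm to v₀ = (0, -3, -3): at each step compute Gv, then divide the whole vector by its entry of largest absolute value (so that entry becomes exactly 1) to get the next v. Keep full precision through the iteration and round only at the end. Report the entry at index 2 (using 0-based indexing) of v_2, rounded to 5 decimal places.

0.09091

Gv0 = (-3.000000, -21.000000, -3.000000); divide by -21.000000 → v1 = (0.142857, 1.000000, 0.142857)
Gv1 = (-3.142857, 6.285714, 0.571429); divide by 6.285714 → v2 = (-0.500000, 1.000000, 0.090909)
Requested entry of v2: -12/-132 = 0.09091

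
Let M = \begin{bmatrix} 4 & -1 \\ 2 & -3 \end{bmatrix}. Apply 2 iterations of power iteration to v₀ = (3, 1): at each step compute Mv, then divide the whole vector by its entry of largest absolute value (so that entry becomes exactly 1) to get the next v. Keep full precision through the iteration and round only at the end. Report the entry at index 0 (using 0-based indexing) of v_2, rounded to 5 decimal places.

1.00000

Mv0 = (11.000000, 3.000000); divide by 11.000000 → v1 = (1.000000, 0.272727)
Mv1 = (3.727273, 1.181818); divide by 3.727273 → v2 = (1.000000, 0.317073)
Requested entry of v2: 41/41 = 1.00000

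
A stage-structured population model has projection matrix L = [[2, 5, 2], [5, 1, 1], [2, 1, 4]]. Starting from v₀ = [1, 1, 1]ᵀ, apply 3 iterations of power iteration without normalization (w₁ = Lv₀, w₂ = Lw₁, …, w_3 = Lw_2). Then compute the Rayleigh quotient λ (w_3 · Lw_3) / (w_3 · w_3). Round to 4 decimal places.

λ ≈ 7.7663

w1 = Lv₀ = (2·1 + 5·1 + 2·1; 5·1 + 1·1 + 1·1; 2·1 + 1·1 + 4·1) = (9, 7, 7)
w2 = Lw1 = (2·9 + 5·7 + 2·7; 5·9 + 1·7 + 1·7; 2·9 + 1·7 + 4·7) = (67, 59, 53)
w3 = Lw2 = (535, 447, 405)
Lw3 = (4115, 3527, 3137)
w3·Lw3 = 535·4115 + 447·3527 + 405·3137 = 5048579; w3·w3 = 535·535 + 447·447 + 405·405 = 650059
λ ≈ 5048579/650059 = 7.7663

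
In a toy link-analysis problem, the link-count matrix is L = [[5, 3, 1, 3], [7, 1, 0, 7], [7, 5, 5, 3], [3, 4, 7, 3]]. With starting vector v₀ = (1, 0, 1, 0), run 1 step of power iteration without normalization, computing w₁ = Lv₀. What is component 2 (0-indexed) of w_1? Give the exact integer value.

12

w1 = Lv₀ = (6, 7, 12, 10)
The requested component of w1 is 12.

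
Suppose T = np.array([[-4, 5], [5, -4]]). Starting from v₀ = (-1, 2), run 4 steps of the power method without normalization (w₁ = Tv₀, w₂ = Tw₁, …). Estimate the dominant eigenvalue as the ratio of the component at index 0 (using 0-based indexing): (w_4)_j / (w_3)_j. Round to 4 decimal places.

w1 = Tv₀ = (14, -13)
w2 = Tw1 = (-121, 122)
w3 = Tw2 = (1094, -1093)
w4 = Tw3 = (-9841, 9842)
Ratio at component: -9841 / 1094 = -8.9954

λ ≈ -8.9954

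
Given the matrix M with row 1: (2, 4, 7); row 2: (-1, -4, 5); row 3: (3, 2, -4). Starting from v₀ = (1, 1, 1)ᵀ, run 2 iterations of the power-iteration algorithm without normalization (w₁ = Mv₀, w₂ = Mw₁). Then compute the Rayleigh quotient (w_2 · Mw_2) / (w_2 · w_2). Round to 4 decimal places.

w1 = Mv₀ = (2·1 + 4·1 + 7·1; (-1)·1 + (-4)·1 + 5·1; 3·1 + 2·1 + (-4)·1) = (13, 0, 1)
w2 = Mw1 = (2·13 + 4·0 + 7·1; (-1)·13 + (-4)·0 + 5·1; 3·13 + 2·0 + (-4)·1) = (33, -8, 35)
Mw2 = (279, 174, -57)
w2·Mw2 = 33·279 + (-8)·174 + 35·(-57) = 5820; w2·w2 = 33·33 + (-8)·(-8) + 35·35 = 2378
λ ≈ 5820/2378 = 2.4474

2.4474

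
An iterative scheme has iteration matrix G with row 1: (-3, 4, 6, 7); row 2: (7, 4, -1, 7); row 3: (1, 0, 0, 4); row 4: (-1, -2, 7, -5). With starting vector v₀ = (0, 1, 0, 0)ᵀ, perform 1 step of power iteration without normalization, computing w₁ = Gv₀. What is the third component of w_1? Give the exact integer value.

w1 = Gv₀ = ((-3)·0 + 4·1 + 6·0 + 7·0; 7·0 + 4·1 + (-1)·0 + 7·0; 1·0 + 0·1 + 0·0 + 4·0; (-1)·0 + (-2)·1 + 7·0 + (-5)·0) = (4, 4, 0, -2)
The requested component of w1 is 0.

0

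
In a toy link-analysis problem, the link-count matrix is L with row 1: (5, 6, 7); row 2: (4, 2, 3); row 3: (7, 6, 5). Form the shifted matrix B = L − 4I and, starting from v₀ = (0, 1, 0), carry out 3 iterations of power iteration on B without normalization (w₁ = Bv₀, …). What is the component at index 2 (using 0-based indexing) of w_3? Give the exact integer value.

564

B = L − 4I has rows (1, 6, 7); (4, -2, 3); (7, 6, 1)
w1 = Bv₀ = (1·0 + 6·1 + 7·0; 4·0 + (-2)·1 + 3·0; 7·0 + 6·1 + 1·0) = (6, -2, 6)
w2 = Bw1 = (1·6 + 6·(-2) + 7·6; 4·6 + (-2)·(-2) + 3·6; 7·6 + 6·(-2) + 1·6) = (36, 46, 36)
w3 = Bw2 = (564, 160, 564)
Requested component of w3: 564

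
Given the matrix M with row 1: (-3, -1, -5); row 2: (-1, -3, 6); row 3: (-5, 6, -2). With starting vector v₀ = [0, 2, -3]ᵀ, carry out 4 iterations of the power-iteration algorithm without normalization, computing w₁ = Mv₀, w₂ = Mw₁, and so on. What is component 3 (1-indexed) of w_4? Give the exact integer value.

w1 = Mv₀ = (13, -24, 18)
w2 = Mw1 = (-105, 167, -245)
w3 = Mw2 = (1373, -1866, 2017)
w4 = Mw3 = (-12338, 16327, -22095)
The requested component of w4 is -22095.

-22095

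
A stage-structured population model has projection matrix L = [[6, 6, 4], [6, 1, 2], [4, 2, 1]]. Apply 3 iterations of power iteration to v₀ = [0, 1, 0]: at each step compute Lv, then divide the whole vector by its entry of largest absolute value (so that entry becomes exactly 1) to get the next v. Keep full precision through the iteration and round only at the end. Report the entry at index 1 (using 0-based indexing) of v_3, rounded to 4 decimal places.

0.6033

Lv0 = (6.00000, 1.00000, 2.00000); divide by 6.00000 → v1 = (1.00000, 0.16667, 0.33333)
Lv1 = (8.33333, 6.83333, 4.66667); divide by 8.33333 → v2 = (1.00000, 0.82000, 0.56000)
Lv2 = (13.16000, 7.94000, 6.20000); divide by 13.16000 → v3 = (1.00000, 0.60334, 0.47112)
Requested entry of v3: 397/658 = 0.6033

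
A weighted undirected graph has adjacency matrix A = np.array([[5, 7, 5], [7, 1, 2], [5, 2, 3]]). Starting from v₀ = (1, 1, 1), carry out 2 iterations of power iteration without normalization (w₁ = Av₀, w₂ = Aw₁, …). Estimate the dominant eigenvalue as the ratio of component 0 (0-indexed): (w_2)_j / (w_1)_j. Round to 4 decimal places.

12.0588

w1 = Av₀ = (5·1 + 7·1 + 5·1; 7·1 + 1·1 + 2·1; 5·1 + 2·1 + 3·1) = (17, 10, 10)
w2 = Aw1 = (5·17 + 7·10 + 5·10; 7·17 + 1·10 + 2·10; 5·17 + 2·10 + 3·10) = (205, 149, 135)
Ratio at component: 205 / 17 = 12.0588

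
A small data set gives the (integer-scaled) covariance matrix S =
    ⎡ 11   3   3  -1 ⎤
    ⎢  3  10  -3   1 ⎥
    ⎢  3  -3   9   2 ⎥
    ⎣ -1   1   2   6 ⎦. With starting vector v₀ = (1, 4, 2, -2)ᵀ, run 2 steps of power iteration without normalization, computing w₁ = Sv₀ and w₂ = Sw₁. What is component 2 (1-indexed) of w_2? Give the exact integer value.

w1 = Sv₀ = (11·1 + 3·4 + 3·2 + (-1)·(-2); 3·1 + 10·4 + (-3)·2 + 1·(-2); 3·1 + (-3)·4 + 9·2 + 2·(-2); (-1)·1 + 1·4 + 2·2 + 6·(-2)) = (31, 35, 5, -5)
w2 = Sw1 = (11·31 + 3·35 + 3·5 + (-1)·(-5); 3·31 + 10·35 + (-3)·5 + 1·(-5); 3·31 + (-3)·35 + 9·5 + 2·(-5); (-1)·31 + 1·35 + 2·5 + 6·(-5)) = (466, 423, 23, -16)
The requested component of w2 is 423.

423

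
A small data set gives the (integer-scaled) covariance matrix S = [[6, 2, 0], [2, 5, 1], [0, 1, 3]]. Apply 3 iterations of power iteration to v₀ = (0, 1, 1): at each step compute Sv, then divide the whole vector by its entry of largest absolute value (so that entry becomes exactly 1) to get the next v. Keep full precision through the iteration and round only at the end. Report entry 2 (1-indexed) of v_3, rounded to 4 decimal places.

1.0000

Sv0 = (2.00000, 6.00000, 4.00000); divide by 6.00000 → v1 = (0.33333, 1.00000, 0.66667)
Sv1 = (4.00000, 6.33333, 3.00000); divide by 6.33333 → v2 = (0.63158, 1.00000, 0.47368)
Sv2 = (5.78947, 6.73684, 2.42105); divide by 6.73684 → v3 = (0.85938, 1.00000, 0.35938)
Requested entry of v3: 256/256 = 1.0000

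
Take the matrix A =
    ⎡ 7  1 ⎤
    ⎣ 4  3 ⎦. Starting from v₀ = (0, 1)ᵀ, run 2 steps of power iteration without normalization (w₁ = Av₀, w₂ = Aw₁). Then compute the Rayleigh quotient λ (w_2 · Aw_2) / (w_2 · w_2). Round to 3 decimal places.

6.903

w1 = Av₀ = (7·0 + 1·1; 4·0 + 3·1) = (1, 3)
w2 = Aw1 = (7·1 + 1·3; 4·1 + 3·3) = (10, 13)
Aw2 = (83, 79)
w2·Aw2 = 10·83 + 13·79 = 1857; w2·w2 = 10·10 + 13·13 = 269
λ ≈ 1857/269 = 6.903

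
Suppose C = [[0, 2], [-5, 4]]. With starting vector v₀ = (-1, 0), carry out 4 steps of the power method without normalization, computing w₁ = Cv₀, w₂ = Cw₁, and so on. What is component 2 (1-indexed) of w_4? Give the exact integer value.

w1 = Cv₀ = (0, 5)
w2 = Cw1 = (10, 20)
w3 = Cw2 = (40, 30)
w4 = Cw3 = (60, -80)
The requested component of w4 is -80.

-80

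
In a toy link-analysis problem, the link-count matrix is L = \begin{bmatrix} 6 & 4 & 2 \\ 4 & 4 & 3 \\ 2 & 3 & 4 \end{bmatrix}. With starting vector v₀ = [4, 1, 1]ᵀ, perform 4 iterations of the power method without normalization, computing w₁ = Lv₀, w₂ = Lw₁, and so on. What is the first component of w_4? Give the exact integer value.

w1 = Lv₀ = (6·4 + 4·1 + 2·1; 4·4 + 4·1 + 3·1; 2·4 + 3·1 + 4·1) = (30, 23, 15)
w2 = Lw1 = (6·30 + 4·23 + 2·15; 4·30 + 4·23 + 3·15; 2·30 + 3·23 + 4·15) = (302, 257, 189)
w3 = Lw2 = (3218, 2803, 2131)
w4 = Lw3 = (34782, 30477, 23369)
The requested component of w4 is 34782.

34782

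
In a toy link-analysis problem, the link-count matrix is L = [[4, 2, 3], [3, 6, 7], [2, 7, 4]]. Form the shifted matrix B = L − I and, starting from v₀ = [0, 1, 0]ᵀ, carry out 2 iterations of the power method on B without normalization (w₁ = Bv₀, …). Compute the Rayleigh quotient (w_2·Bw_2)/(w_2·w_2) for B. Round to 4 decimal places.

12.3148

B = L − I has rows (3, 2, 3); (3, 5, 7); (2, 7, 3)
w1 = Bv₀ = (3·0 + 2·1 + 3·0; 3·0 + 5·1 + 7·0; 2·0 + 7·1 + 3·0) = (2, 5, 7)
w2 = Bw1 = (3·2 + 2·5 + 3·7; 3·2 + 5·5 + 7·7; 2·2 + 7·5 + 3·7) = (37, 80, 60)
Bw2 = (451, 931, 814)
w2·Bw2 = 140007; w2·w2 = 11369; μ ≈ 140007/11369 = 12.3148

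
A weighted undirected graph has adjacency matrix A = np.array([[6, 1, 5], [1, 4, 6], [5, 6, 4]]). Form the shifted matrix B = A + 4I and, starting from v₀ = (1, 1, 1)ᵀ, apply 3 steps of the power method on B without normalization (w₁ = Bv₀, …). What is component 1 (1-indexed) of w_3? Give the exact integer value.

B = A + 4I has rows (10, 1, 5); (1, 8, 6); (5, 6, 8)
w1 = Bv₀ = (10·1 + 1·1 + 5·1; 1·1 + 8·1 + 6·1; 5·1 + 6·1 + 8·1) = (16, 15, 19)
w2 = Bw1 = (10·16 + 1·15 + 5·19; 1·16 + 8·15 + 6·19; 5·16 + 6·15 + 8·19) = (270, 250, 322)
w3 = Bw2 = (4560, 4202, 5426)
Requested component of w3: 4560

4560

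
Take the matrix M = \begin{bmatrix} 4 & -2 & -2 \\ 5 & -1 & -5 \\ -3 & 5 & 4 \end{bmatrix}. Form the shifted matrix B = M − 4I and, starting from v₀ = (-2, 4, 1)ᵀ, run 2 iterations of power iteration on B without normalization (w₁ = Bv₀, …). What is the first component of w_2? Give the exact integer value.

18

B = M − 4I has rows (0, -2, -2); (5, -5, -5); (-3, 5, 0)
w1 = Bv₀ = (0·(-2) + (-2)·4 + (-2)·1; 5·(-2) + (-5)·4 + (-5)·1; (-3)·(-2) + 5·4 + 0·1) = (-10, -35, 26)
w2 = Bw1 = (0·(-10) + (-2)·(-35) + (-2)·26; 5·(-10) + (-5)·(-35) + (-5)·26; (-3)·(-10) + 5·(-35) + 0·26) = (18, -5, -145)
Requested component of w2: 18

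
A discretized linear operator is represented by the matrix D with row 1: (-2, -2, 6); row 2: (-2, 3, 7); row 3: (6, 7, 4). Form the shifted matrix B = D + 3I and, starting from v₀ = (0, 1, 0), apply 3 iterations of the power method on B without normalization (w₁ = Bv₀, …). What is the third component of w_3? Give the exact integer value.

1344

B = D + 3I has rows (1, -2, 6); (-2, 6, 7); (6, 7, 7)
w1 = Bv₀ = (1·0 + (-2)·1 + 6·0; (-2)·0 + 6·1 + 7·0; 6·0 + 7·1 + 7·0) = (-2, 6, 7)
w2 = Bw1 = (1·(-2) + (-2)·6 + 6·7; (-2)·(-2) + 6·6 + 7·7; 6·(-2) + 7·6 + 7·7) = (28, 89, 79)
w3 = Bw2 = (324, 1031, 1344)
Requested component of w3: 1344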